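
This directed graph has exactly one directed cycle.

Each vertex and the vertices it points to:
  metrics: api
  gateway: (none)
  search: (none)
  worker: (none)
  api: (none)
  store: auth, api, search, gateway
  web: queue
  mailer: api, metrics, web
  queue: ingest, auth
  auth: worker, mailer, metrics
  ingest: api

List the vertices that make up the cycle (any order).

DFS with gray/black marking from auth:
auth gray
  worker gray
  worker black
  mailer gray
    api gray
    api black
    metrics gray
      metrics→api: api black — skip
    metrics black
    web gray
      queue gray
        ingest gray
          ingest→api: api black — skip
        ingest black
        queue→auth: auth is gray → back edge
Back edge closes the cycle auth → mailer → web → queue → auth; its vertices are {web, auth, queue, mailer}.

web, auth, queue, mailer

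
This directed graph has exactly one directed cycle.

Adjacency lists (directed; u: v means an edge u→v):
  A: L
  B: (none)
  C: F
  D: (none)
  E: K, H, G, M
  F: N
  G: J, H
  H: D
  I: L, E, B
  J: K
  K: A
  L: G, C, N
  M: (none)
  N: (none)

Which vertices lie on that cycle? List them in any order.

A, G, J, K, L

DFS with gray/black marking from L:
L gray
  G gray
    J gray
      K gray
        A gray
          A→L: L is gray → back edge
Back edge closes the cycle L → G → J → K → A → L; its vertices are {A, G, J, K, L}.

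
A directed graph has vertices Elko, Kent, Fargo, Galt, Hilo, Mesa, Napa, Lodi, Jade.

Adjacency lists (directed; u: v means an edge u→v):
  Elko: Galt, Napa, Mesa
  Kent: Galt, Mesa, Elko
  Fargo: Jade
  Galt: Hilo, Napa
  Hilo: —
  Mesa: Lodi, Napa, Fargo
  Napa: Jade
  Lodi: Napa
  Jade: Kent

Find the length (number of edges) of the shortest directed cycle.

For each vertex v, BFS finds the shortest path from v back to v.
The shortest such closed walk is Kent → Galt → Napa → Jade → Kent, length 4.

4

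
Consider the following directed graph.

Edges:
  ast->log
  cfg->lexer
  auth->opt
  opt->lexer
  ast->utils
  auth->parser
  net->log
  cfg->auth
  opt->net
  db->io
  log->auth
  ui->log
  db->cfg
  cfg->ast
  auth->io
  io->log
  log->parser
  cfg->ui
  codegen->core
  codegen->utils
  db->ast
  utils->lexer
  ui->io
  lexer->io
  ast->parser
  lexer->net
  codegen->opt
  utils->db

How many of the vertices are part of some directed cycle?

10

A vertex is on a directed cycle iff it belongs to a strongly connected component of size ≥ 2 (or has a self-loop).
The vertices on cycles are {db, io, ast, cfg, log, net, opt, auth, lexer, utils} — 10 in total.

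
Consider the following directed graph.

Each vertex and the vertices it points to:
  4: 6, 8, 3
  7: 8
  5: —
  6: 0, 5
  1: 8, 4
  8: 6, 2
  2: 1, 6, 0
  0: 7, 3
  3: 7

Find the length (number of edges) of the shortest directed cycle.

For each vertex v, BFS finds the shortest path from v back to v.
The shortest such closed walk is 2 → 1 → 8 → 2, length 3.

3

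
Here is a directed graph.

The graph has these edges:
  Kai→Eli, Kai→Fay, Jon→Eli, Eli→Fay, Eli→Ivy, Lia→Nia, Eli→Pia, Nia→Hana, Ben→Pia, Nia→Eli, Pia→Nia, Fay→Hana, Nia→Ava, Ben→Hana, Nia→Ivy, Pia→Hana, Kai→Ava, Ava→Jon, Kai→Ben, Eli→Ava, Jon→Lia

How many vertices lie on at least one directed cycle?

A vertex is on a directed cycle iff it belongs to a strongly connected component of size ≥ 2 (or has a self-loop).
The vertices on cycles are {Ava, Eli, Jon, Lia, Nia, Pia} — 6 in total.

6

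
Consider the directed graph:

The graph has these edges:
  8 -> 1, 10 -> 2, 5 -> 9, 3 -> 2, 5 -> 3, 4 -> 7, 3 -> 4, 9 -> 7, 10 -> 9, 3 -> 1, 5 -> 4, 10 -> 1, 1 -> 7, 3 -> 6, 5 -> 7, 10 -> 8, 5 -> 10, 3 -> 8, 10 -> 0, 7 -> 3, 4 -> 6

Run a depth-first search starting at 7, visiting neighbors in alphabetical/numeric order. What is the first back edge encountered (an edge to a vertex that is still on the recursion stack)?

1→7

DFS from 7 (visiting neighbors in alphabetical/numeric order); mark gray on enter, black on exit:
7 gray
  3 gray
    1 gray
      1→7: 7 is gray → back edge
First back edge: 1 → 7.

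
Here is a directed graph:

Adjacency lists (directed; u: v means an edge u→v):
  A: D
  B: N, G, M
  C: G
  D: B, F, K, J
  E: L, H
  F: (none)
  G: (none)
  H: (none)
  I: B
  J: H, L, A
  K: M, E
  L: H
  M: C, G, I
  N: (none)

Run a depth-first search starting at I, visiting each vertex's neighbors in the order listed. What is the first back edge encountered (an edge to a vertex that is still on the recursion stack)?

M->I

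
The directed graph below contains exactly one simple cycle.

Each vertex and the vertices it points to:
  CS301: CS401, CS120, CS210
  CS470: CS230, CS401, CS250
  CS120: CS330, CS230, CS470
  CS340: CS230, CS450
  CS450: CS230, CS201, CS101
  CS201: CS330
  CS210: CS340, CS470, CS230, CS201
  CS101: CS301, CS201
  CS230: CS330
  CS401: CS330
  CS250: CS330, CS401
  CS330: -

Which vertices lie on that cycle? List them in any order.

CS101, CS210, CS301, CS340, CS450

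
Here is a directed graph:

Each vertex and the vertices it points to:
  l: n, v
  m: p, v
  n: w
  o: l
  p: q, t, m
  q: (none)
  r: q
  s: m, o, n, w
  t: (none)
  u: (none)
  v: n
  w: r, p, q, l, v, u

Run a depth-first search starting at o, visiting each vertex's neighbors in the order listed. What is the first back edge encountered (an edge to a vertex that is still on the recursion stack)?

m->p

DFS from o (visiting each vertex's neighbors in the order listed); mark gray on enter, black on exit:
o gray
  l gray
    n gray
      w gray
        r gray
          q gray
          q black
        r black
        p gray
          p→q: q black — skip
          t gray
          t black
          m gray
            m→p: p is gray → back edge
First back edge: m → p.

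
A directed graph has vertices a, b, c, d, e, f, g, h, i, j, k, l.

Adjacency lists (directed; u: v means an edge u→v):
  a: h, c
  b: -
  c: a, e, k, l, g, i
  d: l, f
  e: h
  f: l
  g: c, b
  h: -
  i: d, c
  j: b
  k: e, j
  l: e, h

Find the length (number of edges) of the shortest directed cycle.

2

For each vertex v, BFS finds the shortest path from v back to v.
The shortest such closed walk is c → a → c, length 2.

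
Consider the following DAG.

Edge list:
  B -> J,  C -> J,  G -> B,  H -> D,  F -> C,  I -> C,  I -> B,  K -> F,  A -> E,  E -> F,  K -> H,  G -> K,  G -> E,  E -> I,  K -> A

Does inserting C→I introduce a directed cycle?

Yes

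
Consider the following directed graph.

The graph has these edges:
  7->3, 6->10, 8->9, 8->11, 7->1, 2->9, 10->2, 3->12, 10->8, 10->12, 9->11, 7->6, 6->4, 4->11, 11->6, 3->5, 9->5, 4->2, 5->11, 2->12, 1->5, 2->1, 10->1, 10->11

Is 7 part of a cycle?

7 lies on a cycle iff there is a path from 7 back to itself.
Exploring from 7, it never reaches itself; equivalently, its strongly connected component is a singleton.

No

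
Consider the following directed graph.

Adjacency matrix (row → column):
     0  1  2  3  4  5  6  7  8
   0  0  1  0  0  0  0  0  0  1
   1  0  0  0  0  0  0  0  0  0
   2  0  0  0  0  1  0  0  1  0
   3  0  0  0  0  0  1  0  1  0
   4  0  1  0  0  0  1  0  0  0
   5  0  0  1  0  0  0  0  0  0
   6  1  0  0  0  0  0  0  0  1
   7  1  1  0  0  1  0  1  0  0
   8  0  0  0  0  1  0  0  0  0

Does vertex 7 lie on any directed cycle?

7 is on a cycle iff 7 can reach itself via ≥1 edge.
7 → 4 → 5 → 2 → 7 — yes.

Yes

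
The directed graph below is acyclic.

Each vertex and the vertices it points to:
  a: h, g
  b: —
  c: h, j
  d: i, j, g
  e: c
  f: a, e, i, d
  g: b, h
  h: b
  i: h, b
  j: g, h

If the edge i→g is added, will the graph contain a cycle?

Adding i→g creates a cycle iff g can already reach i.
Explore from g: no path reaches i. The graph stays acyclic.

No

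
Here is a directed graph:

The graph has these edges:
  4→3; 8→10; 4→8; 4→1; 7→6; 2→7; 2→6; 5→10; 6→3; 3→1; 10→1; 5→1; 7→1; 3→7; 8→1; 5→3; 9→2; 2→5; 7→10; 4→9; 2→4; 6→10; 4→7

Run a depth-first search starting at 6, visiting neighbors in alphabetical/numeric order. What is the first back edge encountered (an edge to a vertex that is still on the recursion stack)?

DFS from 6 (visiting neighbors in alphabetical/numeric order); mark gray on enter, black on exit:
6 gray
  3 gray
    1 gray
    1 black
    7 gray
      7→1: 1 black — skip
      7→6: 6 is gray → back edge
First back edge: 7 → 6.

7->6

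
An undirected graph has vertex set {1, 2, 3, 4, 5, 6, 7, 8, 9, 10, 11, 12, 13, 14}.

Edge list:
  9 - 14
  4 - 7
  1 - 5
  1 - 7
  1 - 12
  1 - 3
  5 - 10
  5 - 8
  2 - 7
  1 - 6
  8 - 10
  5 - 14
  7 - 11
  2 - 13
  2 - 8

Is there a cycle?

Yes

DFS, tracking each vertex's parent; an edge to a visited non-parent vertex closes a cycle.
Start from 4:
visit 4 (parent –)
  visit 7 (parent 4)
    visit 1 (parent 7)
      1–7: parent, skip
      visit 12 (parent 1)
        12–1: parent, skip
      visit 6 (parent 1)
        6–1: parent, skip
      visit 5 (parent 1)
        5–1: parent, skip
        visit 10 (parent 5)
          visit 8 (parent 10)
            8–5: 5 visited and ≠ parent → cycle
Cycle: 5 – 10 – 8 – 5.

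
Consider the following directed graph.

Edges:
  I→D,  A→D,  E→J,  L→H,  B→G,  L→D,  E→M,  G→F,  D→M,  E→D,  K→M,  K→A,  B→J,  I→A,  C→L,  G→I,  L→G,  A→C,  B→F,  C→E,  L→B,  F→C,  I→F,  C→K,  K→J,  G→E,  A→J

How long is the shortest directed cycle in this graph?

For each vertex v, BFS finds the shortest path from v back to v.
The shortest such closed walk is C → K → A → C, length 3.

3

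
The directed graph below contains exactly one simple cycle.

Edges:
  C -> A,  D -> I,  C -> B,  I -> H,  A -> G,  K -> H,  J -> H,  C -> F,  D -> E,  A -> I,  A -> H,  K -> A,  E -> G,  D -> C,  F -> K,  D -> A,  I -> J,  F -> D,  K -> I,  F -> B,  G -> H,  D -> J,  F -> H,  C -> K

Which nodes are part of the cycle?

DFS with gray/black marking from C:
C gray
  A gray
    G gray
      H gray
      H black
    G black
    A→H: H black — skip
    I gray
      I→H: H black — skip
      J gray
        J→H: H black — skip
      J black
    I black
  A black
  B gray
  B black
  F gray
    F→H: H black — skip
    K gray
      K→H: H black — skip
      K→A: A black — skip
      K→I: I black — skip
    K black
    D gray
      D→A: A black — skip
      E gray
        E→G: G black — skip
      E black
      D→I: I black — skip
      D→C: C is gray → back edge
Back edge closes the cycle C → F → D → C; its vertices are {C, D, F}.

C, D, F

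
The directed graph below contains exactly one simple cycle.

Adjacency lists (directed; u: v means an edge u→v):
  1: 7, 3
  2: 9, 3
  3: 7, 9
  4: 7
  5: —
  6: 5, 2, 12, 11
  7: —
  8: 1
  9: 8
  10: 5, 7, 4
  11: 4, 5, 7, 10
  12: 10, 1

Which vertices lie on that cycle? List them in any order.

1, 3, 8, 9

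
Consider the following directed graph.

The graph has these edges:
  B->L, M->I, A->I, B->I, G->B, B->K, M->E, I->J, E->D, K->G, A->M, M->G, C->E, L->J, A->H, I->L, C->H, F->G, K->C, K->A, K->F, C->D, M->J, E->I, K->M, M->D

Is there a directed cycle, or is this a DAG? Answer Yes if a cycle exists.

Yes

DFS with white/gray/black marking, starting from G:
G gray
  B gray
    I gray
      L gray
        J gray
        J black
      L black
      I→J: J black — skip
    I black
    K gray
      K→G: G is gray → back edge
Back edge found, so a cycle exists: G → B → K → G.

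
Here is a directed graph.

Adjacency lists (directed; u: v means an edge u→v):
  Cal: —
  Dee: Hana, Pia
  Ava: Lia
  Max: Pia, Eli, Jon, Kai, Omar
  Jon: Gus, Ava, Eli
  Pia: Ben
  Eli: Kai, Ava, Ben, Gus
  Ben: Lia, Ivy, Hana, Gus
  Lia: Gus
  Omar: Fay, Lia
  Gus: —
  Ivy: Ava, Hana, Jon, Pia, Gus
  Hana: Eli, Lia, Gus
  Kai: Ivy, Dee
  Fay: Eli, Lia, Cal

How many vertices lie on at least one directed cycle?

8

A vertex is on a directed cycle iff it belongs to a strongly connected component of size ≥ 2 (or has a self-loop).
The vertices on cycles are {Ben, Dee, Eli, Ivy, Jon, Kai, Pia, Hana} — 8 in total.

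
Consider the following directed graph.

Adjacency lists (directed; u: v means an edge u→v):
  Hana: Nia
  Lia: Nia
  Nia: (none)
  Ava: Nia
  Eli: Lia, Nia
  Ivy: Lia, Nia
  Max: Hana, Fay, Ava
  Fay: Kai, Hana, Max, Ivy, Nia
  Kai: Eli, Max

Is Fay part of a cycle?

Fay is on a cycle iff Fay can reach itself via ≥1 edge.
Fay → Max → Fay — yes.

Yes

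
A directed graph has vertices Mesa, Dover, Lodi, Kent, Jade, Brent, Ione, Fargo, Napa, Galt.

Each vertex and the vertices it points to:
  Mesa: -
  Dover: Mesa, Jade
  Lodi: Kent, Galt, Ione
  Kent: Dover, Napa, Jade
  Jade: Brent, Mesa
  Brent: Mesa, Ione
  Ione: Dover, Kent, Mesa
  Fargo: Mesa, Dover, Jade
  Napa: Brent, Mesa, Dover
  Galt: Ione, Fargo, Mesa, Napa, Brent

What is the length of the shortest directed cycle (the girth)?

4

For each vertex v, BFS finds the shortest path from v back to v.
The shortest such closed walk is Kent → Jade → Brent → Ione → Kent, length 4.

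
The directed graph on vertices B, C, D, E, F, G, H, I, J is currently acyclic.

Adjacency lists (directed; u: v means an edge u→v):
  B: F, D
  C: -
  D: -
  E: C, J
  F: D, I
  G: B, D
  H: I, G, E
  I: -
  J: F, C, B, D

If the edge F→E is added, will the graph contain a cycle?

Yes

Adding F→E creates a cycle iff E can already reach F.
Path from E: E → J → F.
So E → … → F → E is a cycle.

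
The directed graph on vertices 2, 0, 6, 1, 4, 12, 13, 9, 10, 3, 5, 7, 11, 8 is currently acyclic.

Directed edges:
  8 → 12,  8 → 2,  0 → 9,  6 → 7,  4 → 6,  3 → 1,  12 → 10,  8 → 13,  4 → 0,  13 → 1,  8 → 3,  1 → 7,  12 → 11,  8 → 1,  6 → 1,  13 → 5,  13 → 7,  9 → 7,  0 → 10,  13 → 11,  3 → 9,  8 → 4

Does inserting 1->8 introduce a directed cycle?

Yes

Adding 1→8 creates a cycle iff 8 can already reach 1.
Path from 8: 8 → 1.
So 8 → … → 1 → 8 is a cycle.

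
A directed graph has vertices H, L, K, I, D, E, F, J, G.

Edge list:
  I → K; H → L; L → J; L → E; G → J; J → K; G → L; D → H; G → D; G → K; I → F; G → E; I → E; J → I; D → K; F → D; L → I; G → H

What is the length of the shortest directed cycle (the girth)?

5

For each vertex v, BFS finds the shortest path from v back to v.
The shortest such closed walk is D → H → L → I → F → D, length 5.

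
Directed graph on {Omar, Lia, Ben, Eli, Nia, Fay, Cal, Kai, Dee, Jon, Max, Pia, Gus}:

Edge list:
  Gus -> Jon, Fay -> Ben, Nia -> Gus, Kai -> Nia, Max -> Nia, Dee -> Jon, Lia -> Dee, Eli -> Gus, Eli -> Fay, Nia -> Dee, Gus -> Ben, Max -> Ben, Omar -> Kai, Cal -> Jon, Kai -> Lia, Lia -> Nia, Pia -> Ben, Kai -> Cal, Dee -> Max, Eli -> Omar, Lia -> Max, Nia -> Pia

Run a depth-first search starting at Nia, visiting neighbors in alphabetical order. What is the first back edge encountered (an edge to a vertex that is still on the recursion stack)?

DFS from Nia (visiting neighbors in alphabetical order); mark gray on enter, black on exit:
Nia gray
  Dee gray
    Jon gray
    Jon black
    Max gray
      Ben gray
      Ben black
      Max→Nia: Nia is gray → back edge
First back edge: Max → Nia.

Max->Nia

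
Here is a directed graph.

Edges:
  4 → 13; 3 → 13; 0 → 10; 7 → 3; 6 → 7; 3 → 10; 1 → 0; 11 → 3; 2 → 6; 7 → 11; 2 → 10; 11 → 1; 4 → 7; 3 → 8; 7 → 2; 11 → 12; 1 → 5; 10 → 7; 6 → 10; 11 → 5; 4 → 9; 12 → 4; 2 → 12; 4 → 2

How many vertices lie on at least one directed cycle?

10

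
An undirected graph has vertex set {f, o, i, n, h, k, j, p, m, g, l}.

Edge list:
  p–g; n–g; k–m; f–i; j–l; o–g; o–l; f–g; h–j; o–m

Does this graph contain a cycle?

DFS, tracking each vertex's parent; an edge to a visited non-parent vertex closes a cycle.
Start from g:
visit g (parent –)
  visit n (parent g)
    n–g: parent, skip
  visit p (parent g)
    p–g: parent, skip
  visit o (parent g)
    visit l (parent o)
      visit j (parent l)
        visit h (parent j)
          h–j: parent, skip
        j–l: parent, skip
      l–o: parent, skip
    o–g: parent, skip
    visit m (parent o)
      m–o: parent, skip
      visit k (parent m)
        k–m: parent, skip
  visit f (parent g)
    f–g: parent, skip
    visit i (parent f)
      i–f: parent, skip
No non-parent visited neighbor found — the graph is a forest.

No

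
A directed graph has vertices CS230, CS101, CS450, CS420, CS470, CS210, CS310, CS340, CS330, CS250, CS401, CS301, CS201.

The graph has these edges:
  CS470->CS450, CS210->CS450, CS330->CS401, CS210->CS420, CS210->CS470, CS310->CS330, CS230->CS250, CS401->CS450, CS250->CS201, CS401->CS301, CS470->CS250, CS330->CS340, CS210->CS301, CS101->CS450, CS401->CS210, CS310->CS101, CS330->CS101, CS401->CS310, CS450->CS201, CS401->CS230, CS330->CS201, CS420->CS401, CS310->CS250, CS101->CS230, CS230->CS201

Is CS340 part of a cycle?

CS340 lies on a cycle iff there is a path from CS340 back to itself.
Exploring from CS340, it never reaches itself; equivalently, its strongly connected component is a singleton.

No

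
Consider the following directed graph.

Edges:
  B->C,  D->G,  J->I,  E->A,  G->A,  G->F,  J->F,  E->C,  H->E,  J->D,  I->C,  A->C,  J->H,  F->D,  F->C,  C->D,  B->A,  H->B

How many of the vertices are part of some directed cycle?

A vertex is on a directed cycle iff it belongs to a strongly connected component of size ≥ 2 (or has a self-loop).
The vertices on cycles are {A, C, D, F, G} — 5 in total.

5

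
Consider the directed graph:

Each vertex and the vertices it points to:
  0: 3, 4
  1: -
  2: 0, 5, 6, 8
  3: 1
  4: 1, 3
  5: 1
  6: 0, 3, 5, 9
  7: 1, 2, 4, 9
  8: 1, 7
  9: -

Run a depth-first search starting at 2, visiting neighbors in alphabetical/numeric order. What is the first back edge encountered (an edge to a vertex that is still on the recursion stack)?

7→2

DFS from 2 (visiting neighbors in alphabetical/numeric order); mark gray on enter, black on exit:
2 gray
  0 gray
    3 gray
      1 gray
      1 black
    3 black
    4 gray
      4→1: 1 black — skip
      4→3: 3 black — skip
    4 black
  0 black
  5 gray
    5→1: 1 black — skip
  5 black
  6 gray
    6→0: 0 black — skip
    6→3: 3 black — skip
    6→5: 5 black — skip
    9 gray
    9 black
  6 black
  8 gray
    8→1: 1 black — skip
    7 gray
      7→1: 1 black — skip
      7→2: 2 is gray → back edge
First back edge: 7 → 2.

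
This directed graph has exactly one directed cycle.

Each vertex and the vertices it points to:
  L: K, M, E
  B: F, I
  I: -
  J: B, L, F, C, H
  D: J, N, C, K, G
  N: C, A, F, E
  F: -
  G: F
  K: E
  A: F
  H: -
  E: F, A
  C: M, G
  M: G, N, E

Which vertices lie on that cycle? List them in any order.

C, M, N

DFS with gray/black marking from N:
N gray
  C gray
    M gray
      G gray
        F gray
        F black
      G black
      M→N: N is gray → back edge
Back edge closes the cycle N → C → M → N; its vertices are {C, M, N}.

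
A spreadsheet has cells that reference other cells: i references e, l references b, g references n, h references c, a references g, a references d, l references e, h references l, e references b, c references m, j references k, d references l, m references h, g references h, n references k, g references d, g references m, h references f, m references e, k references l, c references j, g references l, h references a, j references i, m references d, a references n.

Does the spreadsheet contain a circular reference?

Yes

DFS with white/gray/black marking, starting from d:
d gray
  l gray
    b gray
    b black
    e gray
      e→b: b black — skip
    e black
  l black
d black
a gray
  n gray
    k gray
      k→l: l black — skip
    k black
  n black
  g gray
    g→l: l black — skip
    g→n: n black — skip
    h gray
      h→a: a is gray → back edge
Back edge found, so a cycle exists: a → g → h → a.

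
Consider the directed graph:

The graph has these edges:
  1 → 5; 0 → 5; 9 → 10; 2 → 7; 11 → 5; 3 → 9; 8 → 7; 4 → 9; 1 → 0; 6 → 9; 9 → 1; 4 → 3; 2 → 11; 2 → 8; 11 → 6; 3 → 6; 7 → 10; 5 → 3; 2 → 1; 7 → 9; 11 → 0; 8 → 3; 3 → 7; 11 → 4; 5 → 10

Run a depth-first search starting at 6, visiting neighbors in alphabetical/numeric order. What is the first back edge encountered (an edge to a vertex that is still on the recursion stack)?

3→6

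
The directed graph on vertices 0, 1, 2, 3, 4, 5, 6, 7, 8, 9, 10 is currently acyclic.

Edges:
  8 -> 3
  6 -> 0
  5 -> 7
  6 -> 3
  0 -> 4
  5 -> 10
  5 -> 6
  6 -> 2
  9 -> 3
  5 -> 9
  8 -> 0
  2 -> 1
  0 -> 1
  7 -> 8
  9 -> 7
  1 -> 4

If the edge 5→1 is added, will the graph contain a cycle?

No

Adding 5→1 creates a cycle iff 1 can already reach 5.
Explore from 1: no path reaches 5. The graph stays acyclic.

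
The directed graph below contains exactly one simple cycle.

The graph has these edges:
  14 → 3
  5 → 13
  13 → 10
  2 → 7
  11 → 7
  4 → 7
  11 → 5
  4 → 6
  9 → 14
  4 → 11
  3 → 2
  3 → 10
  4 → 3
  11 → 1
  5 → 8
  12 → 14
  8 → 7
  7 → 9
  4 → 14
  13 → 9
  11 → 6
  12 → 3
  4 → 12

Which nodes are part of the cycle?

2, 3, 7, 9, 14

DFS with gray/black marking from 14:
14 gray
  3 gray
    10 gray
    10 black
    2 gray
      7 gray
        9 gray
          9→14: 14 is gray → back edge
Back edge closes the cycle 14 → 3 → 2 → 7 → 9 → 14; its vertices are {2, 3, 7, 9, 14}.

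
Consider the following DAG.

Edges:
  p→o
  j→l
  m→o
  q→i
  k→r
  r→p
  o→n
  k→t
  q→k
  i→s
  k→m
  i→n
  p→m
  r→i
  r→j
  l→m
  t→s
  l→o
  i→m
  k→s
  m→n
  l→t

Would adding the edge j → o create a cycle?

No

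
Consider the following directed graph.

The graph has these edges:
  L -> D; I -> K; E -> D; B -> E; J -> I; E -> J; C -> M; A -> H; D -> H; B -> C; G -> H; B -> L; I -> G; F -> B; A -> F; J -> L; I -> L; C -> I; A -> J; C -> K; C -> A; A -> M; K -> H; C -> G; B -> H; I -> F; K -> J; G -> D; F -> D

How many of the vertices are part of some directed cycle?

8

A vertex is on a directed cycle iff it belongs to a strongly connected component of size ≥ 2 (or has a self-loop).
The vertices on cycles are {A, B, C, E, F, I, J, K} — 8 in total.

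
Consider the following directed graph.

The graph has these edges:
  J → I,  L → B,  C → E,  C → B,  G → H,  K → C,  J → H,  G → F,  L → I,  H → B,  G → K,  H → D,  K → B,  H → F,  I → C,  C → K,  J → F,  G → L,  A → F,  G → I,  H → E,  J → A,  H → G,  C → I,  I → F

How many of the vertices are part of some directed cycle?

A vertex is on a directed cycle iff it belongs to a strongly connected component of size ≥ 2 (or has a self-loop).
The vertices on cycles are {C, G, H, I, K} — 5 in total.

5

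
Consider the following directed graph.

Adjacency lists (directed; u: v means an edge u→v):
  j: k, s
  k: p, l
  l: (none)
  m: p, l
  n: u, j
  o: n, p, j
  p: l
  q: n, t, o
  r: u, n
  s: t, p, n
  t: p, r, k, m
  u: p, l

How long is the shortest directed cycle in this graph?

3

For each vertex v, BFS finds the shortest path from v back to v.
The shortest such closed walk is j → s → n → j, length 3.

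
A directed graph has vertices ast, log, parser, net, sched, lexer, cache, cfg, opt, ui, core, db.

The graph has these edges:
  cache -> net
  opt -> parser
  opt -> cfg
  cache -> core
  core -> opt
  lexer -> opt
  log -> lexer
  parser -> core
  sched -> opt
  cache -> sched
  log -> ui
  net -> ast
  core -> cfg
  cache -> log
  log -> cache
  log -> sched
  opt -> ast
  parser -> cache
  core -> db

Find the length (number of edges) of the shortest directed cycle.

For each vertex v, BFS finds the shortest path from v back to v.
The shortest such closed walk is cache → log → cache, length 2.

2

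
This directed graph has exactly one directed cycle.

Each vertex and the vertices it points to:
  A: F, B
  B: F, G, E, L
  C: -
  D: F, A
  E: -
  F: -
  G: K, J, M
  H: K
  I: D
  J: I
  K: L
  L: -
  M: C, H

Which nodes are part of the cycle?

DFS with gray/black marking from B:
B gray
  F gray
  F black
  G gray
    K gray
      L gray
      L black
    K black
    J gray
      I gray
        D gray
          D→F: F black — skip
          A gray
            A→F: F black — skip
            A→B: B is gray → back edge
Back edge closes the cycle B → G → J → I → D → A → B; its vertices are {A, B, D, G, I, J}.

A, B, D, G, I, J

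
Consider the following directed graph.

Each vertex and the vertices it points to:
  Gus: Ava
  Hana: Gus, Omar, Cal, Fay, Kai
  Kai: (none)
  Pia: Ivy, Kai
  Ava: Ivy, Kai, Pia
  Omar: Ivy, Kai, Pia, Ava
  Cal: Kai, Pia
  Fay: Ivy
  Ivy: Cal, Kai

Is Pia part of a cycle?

Yes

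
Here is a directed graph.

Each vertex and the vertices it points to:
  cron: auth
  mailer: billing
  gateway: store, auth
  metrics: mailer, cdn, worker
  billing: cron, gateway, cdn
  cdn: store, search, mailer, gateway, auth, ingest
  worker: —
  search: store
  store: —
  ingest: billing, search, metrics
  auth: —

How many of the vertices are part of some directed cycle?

A vertex is on a directed cycle iff it belongs to a strongly connected component of size ≥ 2 (or has a self-loop).
The vertices on cycles are {cdn, ingest, mailer, billing, metrics} — 5 in total.

5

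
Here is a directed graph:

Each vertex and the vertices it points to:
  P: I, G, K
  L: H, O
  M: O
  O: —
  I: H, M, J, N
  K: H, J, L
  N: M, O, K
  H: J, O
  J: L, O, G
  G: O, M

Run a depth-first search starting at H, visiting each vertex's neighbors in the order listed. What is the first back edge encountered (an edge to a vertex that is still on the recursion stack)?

DFS from H (visiting each vertex's neighbors in the order listed); mark gray on enter, black on exit:
H gray
  J gray
    L gray
      L→H: H is gray → back edge
First back edge: L → H.

L->H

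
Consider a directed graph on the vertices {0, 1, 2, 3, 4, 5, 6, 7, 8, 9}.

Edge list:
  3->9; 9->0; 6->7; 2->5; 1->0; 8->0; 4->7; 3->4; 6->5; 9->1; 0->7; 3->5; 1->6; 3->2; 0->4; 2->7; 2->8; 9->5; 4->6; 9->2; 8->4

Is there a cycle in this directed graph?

No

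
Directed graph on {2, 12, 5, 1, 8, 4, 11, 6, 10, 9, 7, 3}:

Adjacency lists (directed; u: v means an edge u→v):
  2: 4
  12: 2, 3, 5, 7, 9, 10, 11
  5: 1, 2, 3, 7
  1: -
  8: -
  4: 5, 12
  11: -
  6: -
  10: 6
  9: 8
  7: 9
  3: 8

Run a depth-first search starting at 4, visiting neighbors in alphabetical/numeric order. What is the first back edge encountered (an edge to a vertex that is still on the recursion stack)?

DFS from 4 (visiting neighbors in alphabetical/numeric order); mark gray on enter, black on exit:
4 gray
  5 gray
    1 gray
    1 black
    2 gray
      2→4: 4 is gray → back edge
First back edge: 2 → 4.

2->4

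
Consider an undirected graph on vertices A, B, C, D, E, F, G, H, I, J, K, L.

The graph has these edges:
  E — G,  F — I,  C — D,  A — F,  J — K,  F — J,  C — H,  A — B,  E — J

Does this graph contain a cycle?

DFS, tracking each vertex's parent; an edge to a visited non-parent vertex closes a cycle.
Start from L:
visit L (parent –)
visit A (parent –)
  visit B (parent A)
    B–A: parent, skip
  visit F (parent A)
    visit I (parent F)
      I–F: parent, skip
    visit J (parent F)
      visit K (parent J)
        K–J: parent, skip
      visit E (parent J)
        E–J: parent, skip
        visit G (parent E)
          G–E: parent, skip
      J–F: parent, skip
    F–A: parent, skip
visit C (parent –)
  visit H (parent C)
    H–C: parent, skip
  visit D (parent C)
    D–C: parent, skip
No non-parent visited neighbor found — the graph is a forest.

No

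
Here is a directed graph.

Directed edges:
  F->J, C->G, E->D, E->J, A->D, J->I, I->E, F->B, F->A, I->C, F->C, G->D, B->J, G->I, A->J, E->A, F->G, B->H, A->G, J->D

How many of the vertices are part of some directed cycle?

A vertex is on a directed cycle iff it belongs to a strongly connected component of size ≥ 2 (or has a self-loop).
The vertices on cycles are {A, C, E, G, I, J} — 6 in total.

6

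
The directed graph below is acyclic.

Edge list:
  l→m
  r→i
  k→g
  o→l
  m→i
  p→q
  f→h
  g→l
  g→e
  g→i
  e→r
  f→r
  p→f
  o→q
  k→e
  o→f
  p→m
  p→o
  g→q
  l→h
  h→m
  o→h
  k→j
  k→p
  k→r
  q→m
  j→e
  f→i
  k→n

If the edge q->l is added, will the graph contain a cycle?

No

Adding q→l creates a cycle iff l can already reach q.
Explore from l: no path reaches q. The graph stays acyclic.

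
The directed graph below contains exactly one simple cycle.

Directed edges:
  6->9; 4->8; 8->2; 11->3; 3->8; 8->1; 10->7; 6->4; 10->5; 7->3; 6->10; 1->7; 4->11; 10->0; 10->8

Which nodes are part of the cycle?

1, 3, 7, 8

DFS with gray/black marking from 8:
8 gray
  2 gray
  2 black
  1 gray
    7 gray
      3 gray
        3→8: 8 is gray → back edge
Back edge closes the cycle 8 → 1 → 7 → 3 → 8; its vertices are {1, 3, 7, 8}.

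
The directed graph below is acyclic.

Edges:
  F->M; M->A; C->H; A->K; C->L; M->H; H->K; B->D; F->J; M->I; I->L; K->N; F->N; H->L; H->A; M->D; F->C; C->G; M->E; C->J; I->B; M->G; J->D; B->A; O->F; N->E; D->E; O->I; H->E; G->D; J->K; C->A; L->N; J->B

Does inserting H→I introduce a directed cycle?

No

Adding H→I creates a cycle iff I can already reach H.
Explore from I: no path reaches H. The graph stays acyclic.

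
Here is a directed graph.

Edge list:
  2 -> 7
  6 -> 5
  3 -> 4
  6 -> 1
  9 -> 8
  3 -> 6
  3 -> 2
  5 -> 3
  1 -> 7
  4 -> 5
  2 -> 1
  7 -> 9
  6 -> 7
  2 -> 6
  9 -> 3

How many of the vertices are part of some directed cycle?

8

A vertex is on a directed cycle iff it belongs to a strongly connected component of size ≥ 2 (or has a self-loop).
The vertices on cycles are {1, 2, 3, 4, 5, 6, 7, 9} — 8 in total.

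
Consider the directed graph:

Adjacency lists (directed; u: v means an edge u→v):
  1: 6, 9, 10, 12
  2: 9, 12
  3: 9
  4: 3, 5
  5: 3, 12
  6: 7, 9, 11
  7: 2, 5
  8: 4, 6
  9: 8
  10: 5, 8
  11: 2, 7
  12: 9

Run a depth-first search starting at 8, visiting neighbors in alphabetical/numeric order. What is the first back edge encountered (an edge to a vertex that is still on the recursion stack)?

9→8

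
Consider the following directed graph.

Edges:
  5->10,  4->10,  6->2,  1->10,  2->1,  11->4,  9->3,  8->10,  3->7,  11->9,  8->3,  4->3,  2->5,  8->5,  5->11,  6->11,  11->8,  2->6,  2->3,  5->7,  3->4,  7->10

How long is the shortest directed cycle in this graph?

For each vertex v, BFS finds the shortest path from v back to v.
The shortest such closed walk is 6 → 2 → 6, length 2.

2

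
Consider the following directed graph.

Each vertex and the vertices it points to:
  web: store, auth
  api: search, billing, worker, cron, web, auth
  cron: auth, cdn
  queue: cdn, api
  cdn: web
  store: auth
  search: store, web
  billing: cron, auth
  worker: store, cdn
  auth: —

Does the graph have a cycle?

DFS with white/gray/black marking, starting from auth:
auth gray
auth black
web gray
  store gray
    store→auth: auth black — skip
  store black
  web→auth: auth black — skip
web black
api gray
  search gray
    search→store: store black — skip
    search→web: web black — skip
  search black
  billing gray
    cron gray
      cron→auth: auth black — skip
      cdn gray
        cdn→web: web black — skip
      cdn black
    cron black
    billing→auth: auth black — skip
  billing black
  worker gray
    worker→store: store black — skip
    worker→cdn: cdn black — skip
  worker black
  api→cron: cron black — skip
  api→web: web black — skip
  api→auth: auth black — skip
api black
queue gray
  queue→cdn: cdn black — skip
  queue→api: api black — skip
queue black
Every edge goes to a white or black vertex — no back edge, so the graph is acyclic.

No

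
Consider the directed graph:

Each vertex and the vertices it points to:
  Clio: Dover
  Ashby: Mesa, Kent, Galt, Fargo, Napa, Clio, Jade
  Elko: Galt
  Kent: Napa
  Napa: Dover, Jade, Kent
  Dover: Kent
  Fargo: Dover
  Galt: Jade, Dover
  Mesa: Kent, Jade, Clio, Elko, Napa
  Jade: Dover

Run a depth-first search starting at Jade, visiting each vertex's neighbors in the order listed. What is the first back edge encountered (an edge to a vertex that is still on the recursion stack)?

DFS from Jade (visiting each vertex's neighbors in the order listed); mark gray on enter, black on exit:
Jade gray
  Dover gray
    Kent gray
      Napa gray
        Napa→Dover: Dover is gray → back edge
First back edge: Napa → Dover.

Napa→Dover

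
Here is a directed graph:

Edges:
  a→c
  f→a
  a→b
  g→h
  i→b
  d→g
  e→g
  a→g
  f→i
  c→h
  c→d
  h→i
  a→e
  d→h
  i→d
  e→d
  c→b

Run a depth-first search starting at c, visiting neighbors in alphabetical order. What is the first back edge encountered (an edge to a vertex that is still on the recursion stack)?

i->d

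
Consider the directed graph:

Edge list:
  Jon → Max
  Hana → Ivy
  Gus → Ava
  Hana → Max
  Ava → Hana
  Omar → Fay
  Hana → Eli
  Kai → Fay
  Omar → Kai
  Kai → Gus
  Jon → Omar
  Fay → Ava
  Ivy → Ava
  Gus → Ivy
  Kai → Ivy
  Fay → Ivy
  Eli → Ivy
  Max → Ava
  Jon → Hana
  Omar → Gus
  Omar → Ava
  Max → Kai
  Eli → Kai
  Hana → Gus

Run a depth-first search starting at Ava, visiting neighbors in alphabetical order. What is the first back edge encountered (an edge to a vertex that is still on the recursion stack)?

DFS from Ava (visiting neighbors in alphabetical order); mark gray on enter, black on exit:
Ava gray
  Hana gray
    Eli gray
      Ivy gray
        Ivy→Ava: Ava is gray → back edge
First back edge: Ivy → Ava.

Ivy->Ava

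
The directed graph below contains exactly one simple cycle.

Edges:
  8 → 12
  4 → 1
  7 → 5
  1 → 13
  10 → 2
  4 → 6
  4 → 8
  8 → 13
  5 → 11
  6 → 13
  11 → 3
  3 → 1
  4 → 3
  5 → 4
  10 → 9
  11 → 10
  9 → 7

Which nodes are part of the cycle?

DFS with gray/black marking from 5:
5 gray
  11 gray
    10 gray
      9 gray
        7 gray
          7→5: 5 is gray → back edge
Back edge closes the cycle 5 → 11 → 10 → 9 → 7 → 5; its vertices are {5, 7, 9, 10, 11}.

5, 7, 9, 10, 11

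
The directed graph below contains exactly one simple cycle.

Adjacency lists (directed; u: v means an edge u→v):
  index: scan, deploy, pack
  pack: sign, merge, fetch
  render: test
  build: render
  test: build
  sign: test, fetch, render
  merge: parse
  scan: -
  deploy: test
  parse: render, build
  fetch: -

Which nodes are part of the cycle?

DFS with gray/black marking from test:
test gray
  build gray
    render gray
      render→test: test is gray → back edge
Back edge closes the cycle test → build → render → test; its vertices are {test, build, render}.

test, build, render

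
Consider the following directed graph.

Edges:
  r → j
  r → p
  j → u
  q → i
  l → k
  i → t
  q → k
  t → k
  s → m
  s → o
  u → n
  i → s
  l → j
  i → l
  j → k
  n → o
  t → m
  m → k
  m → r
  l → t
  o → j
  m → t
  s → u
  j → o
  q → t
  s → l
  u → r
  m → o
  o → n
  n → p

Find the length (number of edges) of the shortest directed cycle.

For each vertex v, BFS finds the shortest path from v back to v.
The shortest such closed walk is m → t → m, length 2.

2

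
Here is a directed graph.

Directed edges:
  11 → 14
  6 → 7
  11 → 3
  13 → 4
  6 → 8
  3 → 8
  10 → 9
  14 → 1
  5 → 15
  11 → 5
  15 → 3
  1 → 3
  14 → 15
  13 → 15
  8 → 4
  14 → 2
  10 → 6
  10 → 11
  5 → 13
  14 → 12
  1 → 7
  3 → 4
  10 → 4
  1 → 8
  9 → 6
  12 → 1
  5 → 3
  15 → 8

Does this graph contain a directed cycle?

No

DFS with white/gray/black marking, starting from 13:
13 gray
  15 gray
    3 gray
      8 gray
        4 gray
        4 black
      8 black
      3→4: 4 black — skip
    3 black
    15→8: 8 black — skip
  15 black
  13→4: 4 black — skip
13 black
1 gray
  1→3: 3 black — skip
  1→8: 8 black — skip
  7 gray
  7 black
1 black
2 gray
2 black
5 gray
  5→15: 15 black — skip
  5→3: 3 black — skip
  5→13: 13 black — skip
5 black
6 gray
  6→7: 7 black — skip
  6→8: 8 black — skip
6 black
9 gray
  9→6: 6 black — skip
9 black
10 gray
  11 gray
    14 gray
      12 gray
        12→1: 1 black — skip
      12 black
      14→2: 2 black — skip
      14→15: 15 black — skip
      14→1: 1 black — skip
    14 black
    11→3: 3 black — skip
    11→5: 5 black — skip
  11 black
  10→9: 9 black — skip
  10→4: 4 black — skip
  10→6: 6 black — skip
10 black
Every edge goes to a white or black vertex — no back edge, so the graph is acyclic.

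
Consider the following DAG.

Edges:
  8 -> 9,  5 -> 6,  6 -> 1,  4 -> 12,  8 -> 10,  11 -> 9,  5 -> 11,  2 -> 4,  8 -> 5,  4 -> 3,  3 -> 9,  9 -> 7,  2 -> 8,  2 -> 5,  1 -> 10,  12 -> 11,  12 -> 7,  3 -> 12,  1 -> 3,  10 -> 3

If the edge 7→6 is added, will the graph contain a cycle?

Adding 7→6 creates a cycle iff 6 can already reach 7.
Path from 6: 6 → 1 → 3 → 12 → 7.
So 6 → … → 7 → 6 is a cycle.

Yes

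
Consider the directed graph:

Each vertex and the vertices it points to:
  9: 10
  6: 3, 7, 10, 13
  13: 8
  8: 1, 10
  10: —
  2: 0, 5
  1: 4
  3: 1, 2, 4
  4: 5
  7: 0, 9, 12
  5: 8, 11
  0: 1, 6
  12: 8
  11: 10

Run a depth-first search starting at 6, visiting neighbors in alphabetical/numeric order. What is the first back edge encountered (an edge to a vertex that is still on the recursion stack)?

DFS from 6 (visiting neighbors in alphabetical/numeric order); mark gray on enter, black on exit:
6 gray
  3 gray
    1 gray
      4 gray
        5 gray
          8 gray
            8→1: 1 is gray → back edge
First back edge: 8 → 1.

8→1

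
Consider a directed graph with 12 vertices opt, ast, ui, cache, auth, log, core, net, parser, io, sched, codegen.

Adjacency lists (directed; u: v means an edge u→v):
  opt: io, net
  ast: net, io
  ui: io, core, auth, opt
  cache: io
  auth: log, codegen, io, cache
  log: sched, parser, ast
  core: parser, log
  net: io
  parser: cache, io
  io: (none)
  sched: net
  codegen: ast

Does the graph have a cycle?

DFS with white/gray/black marking, starting from log:
log gray
  sched gray
    net gray
      io gray
      io black
    net black
  sched black
  parser gray
    cache gray
      cache→io: io black — skip
    cache black
    parser→io: io black — skip
  parser black
  ast gray
    ast→net: net black — skip
    ast→io: io black — skip
  ast black
log black
opt gray
  opt→io: io black — skip
  opt→net: net black — skip
opt black
ui gray
  ui→io: io black — skip
  core gray
    core→parser: parser black — skip
    core→log: log black — skip
  core black
  auth gray
    auth→log: log black — skip
    codegen gray
      codegen→ast: ast black — skip
    codegen black
    auth→io: io black — skip
    auth→cache: cache black — skip
  auth black
  ui→opt: opt black — skip
ui black
Every edge goes to a white or black vertex — no back edge, so the graph is acyclic.

No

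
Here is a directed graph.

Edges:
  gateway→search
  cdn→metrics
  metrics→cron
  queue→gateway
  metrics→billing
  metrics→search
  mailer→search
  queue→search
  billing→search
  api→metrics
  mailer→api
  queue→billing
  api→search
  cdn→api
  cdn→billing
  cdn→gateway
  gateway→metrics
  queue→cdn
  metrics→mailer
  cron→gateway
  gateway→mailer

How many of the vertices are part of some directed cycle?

5

A vertex is on a directed cycle iff it belongs to a strongly connected component of size ≥ 2 (or has a self-loop).
The vertices on cycles are {api, cron, mailer, gateway, metrics} — 5 in total.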